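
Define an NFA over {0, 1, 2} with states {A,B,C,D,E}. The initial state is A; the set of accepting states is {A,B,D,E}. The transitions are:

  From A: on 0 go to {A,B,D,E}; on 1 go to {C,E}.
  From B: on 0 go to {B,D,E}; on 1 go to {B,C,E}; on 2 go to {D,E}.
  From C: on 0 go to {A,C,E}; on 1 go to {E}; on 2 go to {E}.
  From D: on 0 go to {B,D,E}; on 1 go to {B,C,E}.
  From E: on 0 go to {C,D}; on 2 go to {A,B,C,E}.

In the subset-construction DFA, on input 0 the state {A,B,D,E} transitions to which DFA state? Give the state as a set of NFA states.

δ(A,0) = {A,B,D,E}; δ(B,0) = {B,D,E}; δ(D,0) = {B,D,E}; δ(E,0) = {C,D}.
Union: {A,B,C,D,E}.

{A,B,C,D,E}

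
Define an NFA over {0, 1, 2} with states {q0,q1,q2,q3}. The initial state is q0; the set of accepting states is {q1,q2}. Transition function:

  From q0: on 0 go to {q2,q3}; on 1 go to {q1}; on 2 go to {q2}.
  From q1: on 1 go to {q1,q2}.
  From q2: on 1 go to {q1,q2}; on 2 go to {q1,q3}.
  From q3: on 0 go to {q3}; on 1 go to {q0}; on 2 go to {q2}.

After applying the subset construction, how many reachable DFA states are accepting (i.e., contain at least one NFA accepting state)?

7

Start state of the DFA: {q0}.
{q0} --0--> {q2,q3}  [new]
{q0} --1--> {q1}  [new]
{q0} --2--> {q2}  [new]
{q2,q3} --0--> {q3}  [new]
{q2,q3} --1--> {q0,q1,q2}  [new]
{q2,q3} --2--> {q1,q2,q3}  [new]
{q1} --0--> ∅  [new]
{q1} --1--> {q1,q2}  [new]
{q1} --2--> ∅  [seen]
{q2} --0--> ∅  [seen]
{q2} --1--> {q1,q2}  [seen]
{q2} --2--> {q1,q3}  [new]
{q3} --0--> {q3}  [seen]
{q3} --1--> {q0}  [seen]
{q3} --2--> {q2}  [seen]
{q0,q1,q2} --0--> {q2,q3}  [seen]
{q0,q1,q2} --1--> {q1,q2}  [seen]
{q0,q1,q2} --2--> {q1,q2,q3}  [seen]
{q1,q2,q3} --0--> {q3}  [seen]
{q1,q2,q3} --1--> {q0,q1,q2}  [seen]
{q1,q2,q3} --2--> {q1,q2,q3}  [seen]
∅ --0--> ∅  [seen]
∅ --1--> ∅  [seen]
∅ --2--> ∅  [seen]
{q1,q2} --0--> ∅  [seen]
{q1,q2} --1--> {q1,q2}  [seen]
{q1,q2} --2--> {q1,q3}  [seen]
{q1,q3} --0--> {q3}  [seen]
{q1,q3} --1--> {q0,q1,q2}  [seen]
{q1,q3} --2--> {q2}  [seen]
Reachable DFA states: {q0}, {q2,q3}, {q1}, {q2}, {q3}, {q0,q1,q2}, {q1,q2,q3}, ∅, {q1,q2}, {q1,q3}.
Accepting DFA states (contain an NFA accepting state): {q2,q3}, {q1}, {q2}, {q0,q1,q2}, {q1,q2,q3}, {q1,q2}, {q1,q3}.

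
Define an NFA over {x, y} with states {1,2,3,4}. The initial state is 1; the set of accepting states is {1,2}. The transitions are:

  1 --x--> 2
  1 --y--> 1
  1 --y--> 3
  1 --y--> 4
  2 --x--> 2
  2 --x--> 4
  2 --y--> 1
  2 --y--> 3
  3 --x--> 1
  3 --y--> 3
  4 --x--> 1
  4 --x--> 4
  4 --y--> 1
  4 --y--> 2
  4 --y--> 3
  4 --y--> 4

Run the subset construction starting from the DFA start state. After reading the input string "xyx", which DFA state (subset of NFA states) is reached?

{1,2}

Start: {1}.
δ(1,x) = {2}.
Union: {2}.
After x: {2}.
δ(2,y) = {1,3}.
Union: {1,3}.
After y: {1,3}.
δ(1,x) = {2}; δ(3,x) = {1}.
Union: {1,2}.
After x: {1,2}.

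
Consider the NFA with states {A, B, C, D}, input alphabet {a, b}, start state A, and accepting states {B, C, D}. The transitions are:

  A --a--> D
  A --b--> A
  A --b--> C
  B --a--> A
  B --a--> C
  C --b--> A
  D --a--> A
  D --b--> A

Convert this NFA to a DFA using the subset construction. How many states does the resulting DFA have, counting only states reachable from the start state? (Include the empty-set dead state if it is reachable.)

3

Start state of the DFA: {A}.
{A} --a--> {D}  [new]
{A} --b--> {A, C}  [new]
{D} --a--> {A}  [seen]
{D} --b--> {A}  [seen]
{A, C} --a--> {D}  [seen]
{A, C} --b--> {A, C}  [seen]
Reachable DFA states: {A}, {D}, {A, C}.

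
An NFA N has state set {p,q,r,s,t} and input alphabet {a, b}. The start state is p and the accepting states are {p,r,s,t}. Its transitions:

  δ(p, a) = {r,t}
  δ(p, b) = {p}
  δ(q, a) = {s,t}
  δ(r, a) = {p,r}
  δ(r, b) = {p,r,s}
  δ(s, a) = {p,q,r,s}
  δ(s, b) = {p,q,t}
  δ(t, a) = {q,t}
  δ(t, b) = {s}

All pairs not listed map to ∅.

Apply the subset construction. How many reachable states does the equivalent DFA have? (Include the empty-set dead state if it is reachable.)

5

Start state of the DFA: {p}.
{p} --a--> {r,t}  [new]
{p} --b--> {p}  [seen]
{r,t} --a--> {p,q,r,t}  [new]
{r,t} --b--> {p,r,s}  [new]
{p,q,r,t} --a--> {p,q,r,s,t}  [new]
{p,q,r,t} --b--> {p,r,s}  [seen]
{p,r,s} --a--> {p,q,r,s,t}  [seen]
{p,r,s} --b--> {p,q,r,s,t}  [seen]
{p,q,r,s,t} --a--> {p,q,r,s,t}  [seen]
{p,q,r,s,t} --b--> {p,q,r,s,t}  [seen]
Reachable DFA states: {p}, {r,t}, {p,q,r,t}, {p,r,s}, {p,q,r,s,t}.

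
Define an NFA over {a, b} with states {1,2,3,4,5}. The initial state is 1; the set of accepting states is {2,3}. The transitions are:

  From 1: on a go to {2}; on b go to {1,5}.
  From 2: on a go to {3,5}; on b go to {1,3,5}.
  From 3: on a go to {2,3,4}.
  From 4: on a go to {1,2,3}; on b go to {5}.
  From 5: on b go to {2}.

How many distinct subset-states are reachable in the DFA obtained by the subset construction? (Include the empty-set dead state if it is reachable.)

11

Start state of the DFA: {1}.
{1} --a--> {2}  [new]
{1} --b--> {1,5}  [new]
{2} --a--> {3,5}  [new]
{2} --b--> {1,3,5}  [new]
{1,5} --a--> {2}  [seen]
{1,5} --b--> {1,2,5}  [new]
{3,5} --a--> {2,3,4}  [new]
{3,5} --b--> {2}  [seen]
{1,3,5} --a--> {2,3,4}  [seen]
{1,3,5} --b--> {1,2,5}  [seen]
{1,2,5} --a--> {2,3,5}  [new]
{1,2,5} --b--> {1,2,3,5}  [new]
{2,3,4} --a--> {1,2,3,4,5}  [new]
{2,3,4} --b--> {1,3,5}  [seen]
{2,3,5} --a--> {2,3,4,5}  [new]
{2,3,5} --b--> {1,2,3,5}  [seen]
{1,2,3,5} --a--> {2,3,4,5}  [seen]
{1,2,3,5} --b--> {1,2,3,5}  [seen]
{1,2,3,4,5} --a--> {1,2,3,4,5}  [seen]
{1,2,3,4,5} --b--> {1,2,3,5}  [seen]
{2,3,4,5} --a--> {1,2,3,4,5}  [seen]
{2,3,4,5} --b--> {1,2,3,5}  [seen]
Reachable DFA states: {1}, {2}, {1,5}, {3,5}, {1,3,5}, {1,2,5}, {2,3,4}, {2,3,5}, {1,2,3,5}, {1,2,3,4,5}, {2,3,4,5}.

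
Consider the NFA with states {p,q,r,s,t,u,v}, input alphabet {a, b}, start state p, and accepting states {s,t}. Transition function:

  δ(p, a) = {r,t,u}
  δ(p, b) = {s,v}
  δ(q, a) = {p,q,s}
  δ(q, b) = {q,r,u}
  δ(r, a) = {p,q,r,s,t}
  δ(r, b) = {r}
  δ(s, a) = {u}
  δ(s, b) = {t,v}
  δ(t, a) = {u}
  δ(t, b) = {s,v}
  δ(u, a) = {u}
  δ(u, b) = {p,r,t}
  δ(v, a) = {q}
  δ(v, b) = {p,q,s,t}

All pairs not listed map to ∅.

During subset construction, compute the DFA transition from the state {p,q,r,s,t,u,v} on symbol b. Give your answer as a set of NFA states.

δ(p,b) = {s,v}; δ(q,b) = {q,r,u}; δ(r,b) = {r}; δ(s,b) = {t,v}; δ(t,b) = {s,v}; δ(u,b) = {p,r,t}; δ(v,b) = {p,q,s,t}.
Union: {p,q,r,s,t,u,v}.

{p,q,r,s,t,u,v}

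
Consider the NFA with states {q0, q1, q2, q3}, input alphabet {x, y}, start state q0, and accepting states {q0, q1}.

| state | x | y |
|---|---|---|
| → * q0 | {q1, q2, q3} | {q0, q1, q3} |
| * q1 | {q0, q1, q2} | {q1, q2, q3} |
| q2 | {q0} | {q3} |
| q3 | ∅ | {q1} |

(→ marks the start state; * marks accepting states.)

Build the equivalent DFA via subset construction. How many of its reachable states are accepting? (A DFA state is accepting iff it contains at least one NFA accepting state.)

5

Start state of the DFA: {q0}.
{q0} --x--> {q1, q2, q3}  [new]
{q0} --y--> {q0, q1, q3}  [new]
{q1, q2, q3} --x--> {q0, q1, q2}  [new]
{q1, q2, q3} --y--> {q1, q2, q3}  [seen]
{q0, q1, q3} --x--> {q0, q1, q2, q3}  [new]
{q0, q1, q3} --y--> {q0, q1, q2, q3}  [seen]
{q0, q1, q2} --x--> {q0, q1, q2, q3}  [seen]
{q0, q1, q2} --y--> {q0, q1, q2, q3}  [seen]
{q0, q1, q2, q3} --x--> {q0, q1, q2, q3}  [seen]
{q0, q1, q2, q3} --y--> {q0, q1, q2, q3}  [seen]
Reachable DFA states: {q0}, {q1, q2, q3}, {q0, q1, q3}, {q0, q1, q2}, {q0, q1, q2, q3}.
Accepting DFA states (contain an NFA accepting state): {q0}, {q1, q2, q3}, {q0, q1, q3}, {q0, q1, q2}, {q0, q1, q2, q3}.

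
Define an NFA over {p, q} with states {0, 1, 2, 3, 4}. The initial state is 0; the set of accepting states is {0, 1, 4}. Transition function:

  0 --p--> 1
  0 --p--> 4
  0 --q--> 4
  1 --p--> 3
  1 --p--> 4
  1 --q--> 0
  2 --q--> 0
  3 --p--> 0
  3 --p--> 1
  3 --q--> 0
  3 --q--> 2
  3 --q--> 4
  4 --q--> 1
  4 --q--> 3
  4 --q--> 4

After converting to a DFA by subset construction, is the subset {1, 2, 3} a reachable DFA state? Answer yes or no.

Start state of the DFA: {0}.
{0} --p--> {1, 4}  [new]
{0} --q--> {4}  [new]
{1, 4} --p--> {3, 4}  [new]
{1, 4} --q--> {0, 1, 3, 4}  [new]
{4} --p--> ∅  [new]
{4} --q--> {1, 3, 4}  [new]
{3, 4} --p--> {0, 1}  [new]
{3, 4} --q--> {0, 1, 2, 3, 4}  [new]
{0, 1, 3, 4} --p--> {0, 1, 3, 4}  [seen]
{0, 1, 3, 4} --q--> {0, 1, 2, 3, 4}  [seen]
∅ --p--> ∅  [seen]
∅ --q--> ∅  [seen]
{1, 3, 4} --p--> {0, 1, 3, 4}  [seen]
{1, 3, 4} --q--> {0, 1, 2, 3, 4}  [seen]
{0, 1} --p--> {1, 3, 4}  [seen]
{0, 1} --q--> {0, 4}  [new]
{0, 1, 2, 3, 4} --p--> {0, 1, 3, 4}  [seen]
{0, 1, 2, 3, 4} --q--> {0, 1, 2, 3, 4}  [seen]
{0, 4} --p--> {1, 4}  [seen]
{0, 4} --q--> {1, 3, 4}  [seen]
Reachable DFA states: {0}, {1, 4}, {4}, {3, 4}, {0, 1, 3, 4}, ∅, {1, 3, 4}, {0, 1}, {0, 1, 2, 3, 4}, {0, 4}.
{1, 2, 3} is not among them.

no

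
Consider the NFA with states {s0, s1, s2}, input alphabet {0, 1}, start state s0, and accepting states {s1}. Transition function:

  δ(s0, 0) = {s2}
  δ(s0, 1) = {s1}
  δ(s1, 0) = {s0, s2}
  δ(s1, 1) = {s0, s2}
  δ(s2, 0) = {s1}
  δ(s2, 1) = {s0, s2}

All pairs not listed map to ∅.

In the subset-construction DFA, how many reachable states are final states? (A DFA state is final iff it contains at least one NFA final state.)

Start state of the DFA: {s0}.
{s0} --0--> {s2}  [new]
{s0} --1--> {s1}  [new]
{s2} --0--> {s1}  [seen]
{s2} --1--> {s0, s2}  [new]
{s1} --0--> {s0, s2}  [seen]
{s1} --1--> {s0, s2}  [seen]
{s0, s2} --0--> {s1, s2}  [new]
{s0, s2} --1--> {s0, s1, s2}  [new]
{s1, s2} --0--> {s0, s1, s2}  [seen]
{s1, s2} --1--> {s0, s2}  [seen]
{s0, s1, s2} --0--> {s0, s1, s2}  [seen]
{s0, s1, s2} --1--> {s0, s1, s2}  [seen]
Reachable DFA states: {s0}, {s2}, {s1}, {s0, s2}, {s1, s2}, {s0, s1, s2}.
Accepting DFA states (contain an NFA accepting state): {s1}, {s1, s2}, {s0, s1, s2}.

3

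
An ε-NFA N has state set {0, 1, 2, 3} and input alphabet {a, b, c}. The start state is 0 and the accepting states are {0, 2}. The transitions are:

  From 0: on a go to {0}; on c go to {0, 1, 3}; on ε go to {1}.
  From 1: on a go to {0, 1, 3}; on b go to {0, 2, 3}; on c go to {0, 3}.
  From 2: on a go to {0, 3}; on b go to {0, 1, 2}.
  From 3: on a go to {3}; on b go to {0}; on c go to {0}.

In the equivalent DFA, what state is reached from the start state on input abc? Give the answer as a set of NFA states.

{0, 1, 3}

Start: {0, 1}.
δ(0,a) = {0}; δ(1,a) = {0, 1, 3}.
Union: {0, 1, 3}.
After a: {0, 1, 3}.
δ(0,b) = ∅; δ(1,b) = {0, 2, 3}; δ(3,b) = {0}.
Union: {0, 2, 3}.
ε-closure gives {0, 1, 2, 3}.
After b: {0, 1, 2, 3}.
δ(0,c) = {0, 1, 3}; δ(1,c) = {0, 3}; δ(2,c) = ∅; δ(3,c) = {0}.
Union: {0, 1, 3}.
After c: {0, 1, 3}.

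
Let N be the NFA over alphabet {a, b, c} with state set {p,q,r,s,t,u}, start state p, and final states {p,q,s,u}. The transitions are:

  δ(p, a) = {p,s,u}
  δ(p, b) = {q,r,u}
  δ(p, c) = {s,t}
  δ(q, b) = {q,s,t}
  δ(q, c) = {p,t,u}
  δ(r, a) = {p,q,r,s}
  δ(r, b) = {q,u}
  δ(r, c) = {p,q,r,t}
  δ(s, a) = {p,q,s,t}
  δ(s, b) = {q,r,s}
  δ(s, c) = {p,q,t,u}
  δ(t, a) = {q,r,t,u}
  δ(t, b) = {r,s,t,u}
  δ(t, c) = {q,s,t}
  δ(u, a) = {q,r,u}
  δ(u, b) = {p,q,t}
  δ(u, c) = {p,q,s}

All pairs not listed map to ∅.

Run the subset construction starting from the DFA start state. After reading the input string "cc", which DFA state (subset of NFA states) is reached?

{p,q,s,t,u}

Start: {p}.
δ(p,c) = {s,t}.
Union: {s,t}.
After c: {s,t}.
δ(s,c) = {p,q,t,u}; δ(t,c) = {q,s,t}.
Union: {p,q,s,t,u}.
After c: {p,q,s,t,u}.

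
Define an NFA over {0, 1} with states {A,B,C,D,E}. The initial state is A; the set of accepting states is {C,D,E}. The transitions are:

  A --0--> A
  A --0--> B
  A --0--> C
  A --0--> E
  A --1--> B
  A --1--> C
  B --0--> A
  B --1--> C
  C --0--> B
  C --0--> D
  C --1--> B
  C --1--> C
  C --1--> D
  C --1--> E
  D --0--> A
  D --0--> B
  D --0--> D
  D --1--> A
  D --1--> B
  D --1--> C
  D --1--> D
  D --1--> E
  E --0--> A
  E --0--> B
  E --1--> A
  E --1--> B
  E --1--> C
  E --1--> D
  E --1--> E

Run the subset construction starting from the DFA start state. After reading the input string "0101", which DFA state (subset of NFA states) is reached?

Start: {A}.
δ(A,0) = {A,B,C,E}.
Union: {A,B,C,E}.
After 0: {A,B,C,E}.
δ(A,1) = {B,C}; δ(B,1) = {C}; δ(C,1) = {B,C,D,E}; δ(E,1) = {A,B,C,D,E}.
Union: {A,B,C,D,E}.
After 1: {A,B,C,D,E}.
δ(A,0) = {A,B,C,E}; δ(B,0) = {A}; δ(C,0) = {B,D}; δ(D,0) = {A,B,D}; δ(E,0) = {A,B}.
Union: {A,B,C,D,E}.
After 0: {A,B,C,D,E}.
δ(A,1) = {B,C}; δ(B,1) = {C}; δ(C,1) = {B,C,D,E}; δ(D,1) = {A,B,C,D,E}; δ(E,1) = {A,B,C,D,E}.
Union: {A,B,C,D,E}.
After 1: {A,B,C,D,E}.

{A,B,C,D,E}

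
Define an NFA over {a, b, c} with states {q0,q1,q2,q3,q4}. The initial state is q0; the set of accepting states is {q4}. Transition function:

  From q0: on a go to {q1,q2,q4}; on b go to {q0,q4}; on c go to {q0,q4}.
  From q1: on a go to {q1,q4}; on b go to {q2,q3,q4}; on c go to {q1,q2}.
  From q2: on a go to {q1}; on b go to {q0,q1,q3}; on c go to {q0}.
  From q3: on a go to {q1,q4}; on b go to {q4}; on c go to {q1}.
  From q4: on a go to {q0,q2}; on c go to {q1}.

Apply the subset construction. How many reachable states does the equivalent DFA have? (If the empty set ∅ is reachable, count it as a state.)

9

Start state of the DFA: {q0}.
{q0} --a--> {q1,q2,q4}  [new]
{q0} --b--> {q0,q4}  [new]
{q0} --c--> {q0,q4}  [seen]
{q1,q2,q4} --a--> {q0,q1,q2,q4}  [new]
{q1,q2,q4} --b--> {q0,q1,q2,q3,q4}  [new]
{q1,q2,q4} --c--> {q0,q1,q2}  [new]
{q0,q4} --a--> {q0,q1,q2,q4}  [seen]
{q0,q4} --b--> {q0,q4}  [seen]
{q0,q4} --c--> {q0,q1,q4}  [new]
{q0,q1,q2,q4} --a--> {q0,q1,q2,q4}  [seen]
{q0,q1,q2,q4} --b--> {q0,q1,q2,q3,q4}  [seen]
{q0,q1,q2,q4} --c--> {q0,q1,q2,q4}  [seen]
{q0,q1,q2,q3,q4} --a--> {q0,q1,q2,q4}  [seen]
{q0,q1,q2,q3,q4} --b--> {q0,q1,q2,q3,q4}  [seen]
{q0,q1,q2,q3,q4} --c--> {q0,q1,q2,q4}  [seen]
{q0,q1,q2} --a--> {q1,q2,q4}  [seen]
{q0,q1,q2} --b--> {q0,q1,q2,q3,q4}  [seen]
{q0,q1,q2} --c--> {q0,q1,q2,q4}  [seen]
{q0,q1,q4} --a--> {q0,q1,q2,q4}  [seen]
{q0,q1,q4} --b--> {q0,q2,q3,q4}  [new]
{q0,q1,q4} --c--> {q0,q1,q2,q4}  [seen]
{q0,q2,q3,q4} --a--> {q0,q1,q2,q4}  [seen]
{q0,q2,q3,q4} --b--> {q0,q1,q3,q4}  [new]
{q0,q2,q3,q4} --c--> {q0,q1,q4}  [seen]
{q0,q1,q3,q4} --a--> {q0,q1,q2,q4}  [seen]
{q0,q1,q3,q4} --b--> {q0,q2,q3,q4}  [seen]
{q0,q1,q3,q4} --c--> {q0,q1,q2,q4}  [seen]
Reachable DFA states: {q0}, {q1,q2,q4}, {q0,q4}, {q0,q1,q2,q4}, {q0,q1,q2,q3,q4}, {q0,q1,q2}, {q0,q1,q4}, {q0,q2,q3,q4}, {q0,q1,q3,q4}.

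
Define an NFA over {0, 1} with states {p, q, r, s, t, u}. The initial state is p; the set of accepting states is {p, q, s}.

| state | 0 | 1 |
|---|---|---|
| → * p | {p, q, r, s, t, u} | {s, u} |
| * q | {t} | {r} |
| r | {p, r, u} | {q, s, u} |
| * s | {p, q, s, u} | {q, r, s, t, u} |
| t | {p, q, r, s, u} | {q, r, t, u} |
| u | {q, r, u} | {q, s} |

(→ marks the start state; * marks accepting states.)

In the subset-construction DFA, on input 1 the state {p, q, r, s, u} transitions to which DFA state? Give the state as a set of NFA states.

{q, r, s, t, u}

δ(p,1) = {s, u}; δ(q,1) = {r}; δ(r,1) = {q, s, u}; δ(s,1) = {q, r, s, t, u}; δ(u,1) = {q, s}.
Union: {q, r, s, t, u}.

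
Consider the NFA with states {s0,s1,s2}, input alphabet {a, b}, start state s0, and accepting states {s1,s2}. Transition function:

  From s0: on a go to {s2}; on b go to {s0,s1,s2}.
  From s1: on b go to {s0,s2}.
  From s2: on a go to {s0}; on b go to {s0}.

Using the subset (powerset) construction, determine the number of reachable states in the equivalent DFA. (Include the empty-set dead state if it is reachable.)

4

Start state of the DFA: {s0}.
{s0} --a--> {s2}  [new]
{s0} --b--> {s0,s1,s2}  [new]
{s2} --a--> {s0}  [seen]
{s2} --b--> {s0}  [seen]
{s0,s1,s2} --a--> {s0,s2}  [new]
{s0,s1,s2} --b--> {s0,s1,s2}  [seen]
{s0,s2} --a--> {s0,s2}  [seen]
{s0,s2} --b--> {s0,s1,s2}  [seen]
Reachable DFA states: {s0}, {s2}, {s0,s1,s2}, {s0,s2}.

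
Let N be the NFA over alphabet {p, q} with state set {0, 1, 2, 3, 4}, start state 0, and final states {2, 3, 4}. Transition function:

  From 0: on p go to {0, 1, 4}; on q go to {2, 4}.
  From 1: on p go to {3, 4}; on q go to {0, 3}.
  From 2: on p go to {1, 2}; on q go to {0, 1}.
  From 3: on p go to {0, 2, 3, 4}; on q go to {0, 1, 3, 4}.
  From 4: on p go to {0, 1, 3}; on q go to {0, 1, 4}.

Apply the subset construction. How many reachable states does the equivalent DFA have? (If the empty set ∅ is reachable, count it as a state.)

6

Start state of the DFA: {0}.
{0} --p--> {0, 1, 4}  [new]
{0} --q--> {2, 4}  [new]
{0, 1, 4} --p--> {0, 1, 3, 4}  [new]
{0, 1, 4} --q--> {0, 1, 2, 3, 4}  [new]
{2, 4} --p--> {0, 1, 2, 3}  [new]
{2, 4} --q--> {0, 1, 4}  [seen]
{0, 1, 3, 4} --p--> {0, 1, 2, 3, 4}  [seen]
{0, 1, 3, 4} --q--> {0, 1, 2, 3, 4}  [seen]
{0, 1, 2, 3, 4} --p--> {0, 1, 2, 3, 4}  [seen]
{0, 1, 2, 3, 4} --q--> {0, 1, 2, 3, 4}  [seen]
{0, 1, 2, 3} --p--> {0, 1, 2, 3, 4}  [seen]
{0, 1, 2, 3} --q--> {0, 1, 2, 3, 4}  [seen]
Reachable DFA states: {0}, {0, 1, 4}, {2, 4}, {0, 1, 3, 4}, {0, 1, 2, 3, 4}, {0, 1, 2, 3}.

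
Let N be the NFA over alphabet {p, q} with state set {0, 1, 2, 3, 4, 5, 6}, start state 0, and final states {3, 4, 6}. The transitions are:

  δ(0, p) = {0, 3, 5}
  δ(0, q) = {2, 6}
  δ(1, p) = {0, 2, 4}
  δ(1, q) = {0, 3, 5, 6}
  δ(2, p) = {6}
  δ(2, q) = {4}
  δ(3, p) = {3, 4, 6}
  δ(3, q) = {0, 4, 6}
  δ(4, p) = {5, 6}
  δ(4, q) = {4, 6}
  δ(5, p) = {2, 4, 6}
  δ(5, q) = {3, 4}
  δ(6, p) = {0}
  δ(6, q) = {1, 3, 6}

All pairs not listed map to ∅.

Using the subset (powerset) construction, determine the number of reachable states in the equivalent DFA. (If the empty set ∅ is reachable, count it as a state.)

12

Start state of the DFA: {0}.
{0} --p--> {0, 3, 5}  [new]
{0} --q--> {2, 6}  [new]
{0, 3, 5} --p--> {0, 2, 3, 4, 5, 6}  [new]
{0, 3, 5} --q--> {0, 2, 3, 4, 6}  [new]
{2, 6} --p--> {0, 6}  [new]
{2, 6} --q--> {1, 3, 4, 6}  [new]
{0, 2, 3, 4, 5, 6} --p--> {0, 2, 3, 4, 5, 6}  [seen]
{0, 2, 3, 4, 5, 6} --q--> {0, 1, 2, 3, 4, 6}  [new]
{0, 2, 3, 4, 6} --p--> {0, 3, 4, 5, 6}  [new]
{0, 2, 3, 4, 6} --q--> {0, 1, 2, 3, 4, 6}  [seen]
{0, 6} --p--> {0, 3, 5}  [seen]
{0, 6} --q--> {1, 2, 3, 6}  [new]
{1, 3, 4, 6} --p--> {0, 2, 3, 4, 5, 6}  [seen]
{1, 3, 4, 6} --q--> {0, 1, 3, 4, 5, 6}  [new]
{0, 1, 2, 3, 4, 6} --p--> {0, 2, 3, 4, 5, 6}  [seen]
{0, 1, 2, 3, 4, 6} --q--> {0, 1, 2, 3, 4, 5, 6}  [new]
{0, 3, 4, 5, 6} --p--> {0, 2, 3, 4, 5, 6}  [seen]
{0, 3, 4, 5, 6} --q--> {0, 1, 2, 3, 4, 6}  [seen]
{1, 2, 3, 6} --p--> {0, 2, 3, 4, 6}  [seen]
{1, 2, 3, 6} --q--> {0, 1, 3, 4, 5, 6}  [seen]
{0, 1, 3, 4, 5, 6} --p--> {0, 2, 3, 4, 5, 6}  [seen]
{0, 1, 3, 4, 5, 6} --q--> {0, 1, 2, 3, 4, 5, 6}  [seen]
{0, 1, 2, 3, 4, 5, 6} --p--> {0, 2, 3, 4, 5, 6}  [seen]
{0, 1, 2, 3, 4, 5, 6} --q--> {0, 1, 2, 3, 4, 5, 6}  [seen]
Reachable DFA states: {0}, {0, 3, 5}, {2, 6}, {0, 2, 3, 4, 5, 6}, {0, 2, 3, 4, 6}, {0, 6}, {1, 3, 4, 6}, {0, 1, 2, 3, 4, 6}, {0, 3, 4, 5, 6}, {1, 2, 3, 6}, {0, 1, 3, 4, 5, 6}, {0, 1, 2, 3, 4, 5, 6}.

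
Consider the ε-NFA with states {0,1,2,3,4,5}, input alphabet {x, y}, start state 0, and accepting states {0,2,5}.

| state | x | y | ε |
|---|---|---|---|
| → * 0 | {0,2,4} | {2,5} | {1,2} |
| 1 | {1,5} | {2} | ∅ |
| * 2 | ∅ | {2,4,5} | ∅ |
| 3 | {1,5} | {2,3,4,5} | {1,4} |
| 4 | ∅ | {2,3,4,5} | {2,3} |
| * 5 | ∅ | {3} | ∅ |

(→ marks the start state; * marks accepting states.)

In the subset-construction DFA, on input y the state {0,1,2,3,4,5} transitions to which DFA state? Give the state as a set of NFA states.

{1,2,3,4,5}

δ(0,y) = {2,5}; δ(1,y) = {2}; δ(2,y) = {2,4,5}; δ(3,y) = {2,3,4,5}; δ(4,y) = {2,3,4,5}; δ(5,y) = {3}.
Union: {2,3,4,5}.
ε-closure gives {1,2,3,4,5}.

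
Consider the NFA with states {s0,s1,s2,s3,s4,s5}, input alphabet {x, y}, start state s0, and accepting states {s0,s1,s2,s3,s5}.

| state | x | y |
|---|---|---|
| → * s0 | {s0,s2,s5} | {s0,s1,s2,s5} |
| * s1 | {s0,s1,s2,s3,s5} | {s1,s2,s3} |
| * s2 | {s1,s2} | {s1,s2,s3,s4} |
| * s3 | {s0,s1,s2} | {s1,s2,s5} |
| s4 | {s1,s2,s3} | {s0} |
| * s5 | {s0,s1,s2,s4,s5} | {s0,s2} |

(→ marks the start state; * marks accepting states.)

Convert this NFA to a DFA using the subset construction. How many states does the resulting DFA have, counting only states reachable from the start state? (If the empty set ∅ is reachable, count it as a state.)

5

Start state of the DFA: {s0}.
{s0} --x--> {s0,s2,s5}  [new]
{s0} --y--> {s0,s1,s2,s5}  [new]
{s0,s2,s5} --x--> {s0,s1,s2,s4,s5}  [new]
{s0,s2,s5} --y--> {s0,s1,s2,s3,s4,s5}  [new]
{s0,s1,s2,s5} --x--> {s0,s1,s2,s3,s4,s5}  [seen]
{s0,s1,s2,s5} --y--> {s0,s1,s2,s3,s4,s5}  [seen]
{s0,s1,s2,s4,s5} --x--> {s0,s1,s2,s3,s4,s5}  [seen]
{s0,s1,s2,s4,s5} --y--> {s0,s1,s2,s3,s4,s5}  [seen]
{s0,s1,s2,s3,s4,s5} --x--> {s0,s1,s2,s3,s4,s5}  [seen]
{s0,s1,s2,s3,s4,s5} --y--> {s0,s1,s2,s3,s4,s5}  [seen]
Reachable DFA states: {s0}, {s0,s2,s5}, {s0,s1,s2,s5}, {s0,s1,s2,s4,s5}, {s0,s1,s2,s3,s4,s5}.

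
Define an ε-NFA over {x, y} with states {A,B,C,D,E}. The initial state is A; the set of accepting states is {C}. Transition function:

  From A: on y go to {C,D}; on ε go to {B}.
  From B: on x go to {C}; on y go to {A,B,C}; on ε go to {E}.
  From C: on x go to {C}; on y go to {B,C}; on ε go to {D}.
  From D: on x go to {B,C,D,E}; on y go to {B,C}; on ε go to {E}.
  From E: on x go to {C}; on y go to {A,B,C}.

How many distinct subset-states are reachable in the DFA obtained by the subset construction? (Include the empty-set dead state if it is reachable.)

4

Start state of the DFA: {A,B,E} (ε-closure of the NFA start).
{A,B,E} --x--> {C,D,E}  [new]
{A,B,E} --y--> {A,B,C,D,E}  [new]
{C,D,E} --x--> {B,C,D,E}  [new]
{C,D,E} --y--> {A,B,C,D,E}  [seen]
{A,B,C,D,E} --x--> {B,C,D,E}  [seen]
{A,B,C,D,E} --y--> {A,B,C,D,E}  [seen]
{B,C,D,E} --x--> {B,C,D,E}  [seen]
{B,C,D,E} --y--> {A,B,C,D,E}  [seen]
Reachable DFA states: {A,B,E}, {C,D,E}, {A,B,C,D,E}, {B,C,D,E}.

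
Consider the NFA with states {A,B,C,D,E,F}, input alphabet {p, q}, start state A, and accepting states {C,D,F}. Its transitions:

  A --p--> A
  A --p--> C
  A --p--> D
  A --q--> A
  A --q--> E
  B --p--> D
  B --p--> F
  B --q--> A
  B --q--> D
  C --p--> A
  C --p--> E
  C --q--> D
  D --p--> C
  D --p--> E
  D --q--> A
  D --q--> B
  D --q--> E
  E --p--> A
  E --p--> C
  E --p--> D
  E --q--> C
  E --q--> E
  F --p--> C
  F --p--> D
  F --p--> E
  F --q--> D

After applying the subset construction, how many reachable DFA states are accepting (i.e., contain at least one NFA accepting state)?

Start state of the DFA: {A}.
{A} --p--> {A,C,D}  [new]
{A} --q--> {A,E}  [new]
{A,C,D} --p--> {A,C,D,E}  [new]
{A,C,D} --q--> {A,B,D,E}  [new]
{A,E} --p--> {A,C,D}  [seen]
{A,E} --q--> {A,C,E}  [new]
{A,C,D,E} --p--> {A,C,D,E}  [seen]
{A,C,D,E} --q--> {A,B,C,D,E}  [new]
{A,B,D,E} --p--> {A,C,D,E,F}  [new]
{A,B,D,E} --q--> {A,B,C,D,E}  [seen]
{A,C,E} --p--> {A,C,D,E}  [seen]
{A,C,E} --q--> {A,C,D,E}  [seen]
{A,B,C,D,E} --p--> {A,C,D,E,F}  [seen]
{A,B,C,D,E} --q--> {A,B,C,D,E}  [seen]
{A,C,D,E,F} --p--> {A,C,D,E}  [seen]
{A,C,D,E,F} --q--> {A,B,C,D,E}  [seen]
Reachable DFA states: {A}, {A,C,D}, {A,E}, {A,C,D,E}, {A,B,D,E}, {A,C,E}, {A,B,C,D,E}, {A,C,D,E,F}.
Accepting DFA states (contain an NFA accepting state): {A,C,D}, {A,C,D,E}, {A,B,D,E}, {A,C,E}, {A,B,C,D,E}, {A,C,D,E,F}.

6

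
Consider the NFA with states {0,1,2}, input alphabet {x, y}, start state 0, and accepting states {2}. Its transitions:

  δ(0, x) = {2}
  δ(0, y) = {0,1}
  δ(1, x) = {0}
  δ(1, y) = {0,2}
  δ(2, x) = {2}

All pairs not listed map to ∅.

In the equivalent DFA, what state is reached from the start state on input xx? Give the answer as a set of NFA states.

{2}

Start: {0}.
δ(0,x) = {2}.
Union: {2}.
After x: {2}.
δ(2,x) = {2}.
Union: {2}.
After x: {2}.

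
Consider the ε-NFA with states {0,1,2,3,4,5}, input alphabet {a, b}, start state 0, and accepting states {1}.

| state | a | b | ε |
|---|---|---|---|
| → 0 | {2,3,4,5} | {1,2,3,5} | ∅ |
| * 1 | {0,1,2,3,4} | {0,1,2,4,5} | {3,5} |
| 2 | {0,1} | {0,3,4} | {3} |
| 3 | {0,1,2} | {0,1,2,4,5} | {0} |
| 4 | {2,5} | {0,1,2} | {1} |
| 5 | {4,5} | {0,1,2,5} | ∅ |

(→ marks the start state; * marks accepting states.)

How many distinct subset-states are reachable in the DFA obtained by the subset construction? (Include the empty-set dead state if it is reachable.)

Start state of the DFA: {0} (ε-closure of the NFA start).
{0} --a--> {0,1,2,3,4,5}  [new]
{0} --b--> {0,1,2,3,5}  [new]
{0,1,2,3,4,5} --a--> {0,1,2,3,4,5}  [seen]
{0,1,2,3,4,5} --b--> {0,1,2,3,4,5}  [seen]
{0,1,2,3,5} --a--> {0,1,2,3,4,5}  [seen]
{0,1,2,3,5} --b--> {0,1,2,3,4,5}  [seen]
Reachable DFA states: {0}, {0,1,2,3,4,5}, {0,1,2,3,5}.

3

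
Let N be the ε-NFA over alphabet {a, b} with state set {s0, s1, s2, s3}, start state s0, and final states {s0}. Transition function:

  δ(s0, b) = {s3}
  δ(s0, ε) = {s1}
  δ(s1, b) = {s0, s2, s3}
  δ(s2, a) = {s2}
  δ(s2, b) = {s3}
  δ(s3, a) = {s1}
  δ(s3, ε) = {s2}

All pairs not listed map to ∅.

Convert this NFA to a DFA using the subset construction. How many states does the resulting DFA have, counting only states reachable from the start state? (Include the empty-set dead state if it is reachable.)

6

Start state of the DFA: {s0, s1} (ε-closure of the NFA start).
{s0, s1} --a--> ∅  [new]
{s0, s1} --b--> {s0, s1, s2, s3}  [new]
∅ --a--> ∅  [seen]
∅ --b--> ∅  [seen]
{s0, s1, s2, s3} --a--> {s1, s2}  [new]
{s0, s1, s2, s3} --b--> {s0, s1, s2, s3}  [seen]
{s1, s2} --a--> {s2}  [new]
{s1, s2} --b--> {s0, s1, s2, s3}  [seen]
{s2} --a--> {s2}  [seen]
{s2} --b--> {s2, s3}  [new]
{s2, s3} --a--> {s1, s2}  [seen]
{s2, s3} --b--> {s2, s3}  [seen]
Reachable DFA states: {s0, s1}, ∅, {s0, s1, s2, s3}, {s1, s2}, {s2}, {s2, s3}.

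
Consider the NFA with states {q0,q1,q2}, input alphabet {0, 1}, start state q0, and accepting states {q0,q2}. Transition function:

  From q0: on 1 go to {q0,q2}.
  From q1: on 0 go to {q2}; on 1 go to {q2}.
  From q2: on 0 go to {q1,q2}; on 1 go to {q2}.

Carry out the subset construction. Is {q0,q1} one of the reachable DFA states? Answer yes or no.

Start state of the DFA: {q0}.
{q0} --0--> ∅  [new]
{q0} --1--> {q0,q2}  [new]
∅ --0--> ∅  [seen]
∅ --1--> ∅  [seen]
{q0,q2} --0--> {q1,q2}  [new]
{q0,q2} --1--> {q0,q2}  [seen]
{q1,q2} --0--> {q1,q2}  [seen]
{q1,q2} --1--> {q2}  [new]
{q2} --0--> {q1,q2}  [seen]
{q2} --1--> {q2}  [seen]
Reachable DFA states: {q0}, ∅, {q0,q2}, {q1,q2}, {q2}.
{q0,q1} is not among them.

no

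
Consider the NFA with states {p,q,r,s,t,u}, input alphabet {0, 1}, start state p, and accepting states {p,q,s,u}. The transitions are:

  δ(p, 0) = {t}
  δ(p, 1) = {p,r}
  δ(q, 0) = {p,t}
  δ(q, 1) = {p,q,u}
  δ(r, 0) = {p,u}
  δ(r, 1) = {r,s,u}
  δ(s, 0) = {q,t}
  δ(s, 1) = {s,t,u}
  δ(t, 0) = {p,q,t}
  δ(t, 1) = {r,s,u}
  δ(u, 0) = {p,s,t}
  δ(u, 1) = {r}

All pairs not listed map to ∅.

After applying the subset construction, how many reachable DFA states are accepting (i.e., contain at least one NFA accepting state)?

12

Start state of the DFA: {p}.
{p} --0--> {t}  [new]
{p} --1--> {p,r}  [new]
{t} --0--> {p,q,t}  [new]
{t} --1--> {r,s,u}  [new]
{p,r} --0--> {p,t,u}  [new]
{p,r} --1--> {p,r,s,u}  [new]
{p,q,t} --0--> {p,q,t}  [seen]
{p,q,t} --1--> {p,q,r,s,u}  [new]
{r,s,u} --0--> {p,q,s,t,u}  [new]
{r,s,u} --1--> {r,s,t,u}  [new]
{p,t,u} --0--> {p,q,s,t}  [new]
{p,t,u} --1--> {p,r,s,u}  [seen]
{p,r,s,u} --0--> {p,q,s,t,u}  [seen]
{p,r,s,u} --1--> {p,r,s,t,u}  [new]
{p,q,r,s,u} --0--> {p,q,s,t,u}  [seen]
{p,q,r,s,u} --1--> {p,q,r,s,t,u}  [new]
{p,q,s,t,u} --0--> {p,q,s,t}  [seen]
{p,q,s,t,u} --1--> {p,q,r,s,t,u}  [seen]
{r,s,t,u} --0--> {p,q,s,t,u}  [seen]
{r,s,t,u} --1--> {r,s,t,u}  [seen]
{p,q,s,t} --0--> {p,q,t}  [seen]
{p,q,s,t} --1--> {p,q,r,s,t,u}  [seen]
{p,r,s,t,u} --0--> {p,q,s,t,u}  [seen]
{p,r,s,t,u} --1--> {p,r,s,t,u}  [seen]
{p,q,r,s,t,u} --0--> {p,q,s,t,u}  [seen]
{p,q,r,s,t,u} --1--> {p,q,r,s,t,u}  [seen]
Reachable DFA states: {p}, {t}, {p,r}, {p,q,t}, {r,s,u}, {p,t,u}, {p,r,s,u}, {p,q,r,s,u}, {p,q,s,t,u}, {r,s,t,u}, {p,q,s,t}, {p,r,s,t,u}, {p,q,r,s,t,u}.
Accepting DFA states (contain an NFA accepting state): {p}, {p,r}, {p,q,t}, {r,s,u}, {p,t,u}, {p,r,s,u}, {p,q,r,s,u}, {p,q,s,t,u}, {r,s,t,u}, {p,q,s,t}, {p,r,s,t,u}, {p,q,r,s,t,u}.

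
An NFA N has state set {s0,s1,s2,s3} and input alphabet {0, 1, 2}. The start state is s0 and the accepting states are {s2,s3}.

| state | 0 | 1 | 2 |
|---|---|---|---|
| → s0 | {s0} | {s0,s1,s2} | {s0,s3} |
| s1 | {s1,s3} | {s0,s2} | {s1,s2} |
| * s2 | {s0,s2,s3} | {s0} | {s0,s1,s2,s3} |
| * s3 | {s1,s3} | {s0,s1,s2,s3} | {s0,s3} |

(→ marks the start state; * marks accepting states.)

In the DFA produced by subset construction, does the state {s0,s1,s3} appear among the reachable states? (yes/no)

yes

Start state of the DFA: {s0}.
{s0} --0--> {s0}  [seen]
{s0} --1--> {s0,s1,s2}  [new]
{s0} --2--> {s0,s3}  [new]
{s0,s1,s2} --0--> {s0,s1,s2,s3}  [new]
{s0,s1,s2} --1--> {s0,s1,s2}  [seen]
{s0,s1,s2} --2--> {s0,s1,s2,s3}  [seen]
{s0,s3} --0--> {s0,s1,s3}  [new]
{s0,s3} --1--> {s0,s1,s2,s3}  [seen]
{s0,s3} --2--> {s0,s3}  [seen]
{s0,s1,s2,s3} --0--> {s0,s1,s2,s3}  [seen]
{s0,s1,s2,s3} --1--> {s0,s1,s2,s3}  [seen]
{s0,s1,s2,s3} --2--> {s0,s1,s2,s3}  [seen]
{s0,s1,s3} --0--> {s0,s1,s3}  [seen]
{s0,s1,s3} --1--> {s0,s1,s2,s3}  [seen]
{s0,s1,s3} --2--> {s0,s1,s2,s3}  [seen]
Reachable DFA states: {s0}, {s0,s1,s2}, {s0,s3}, {s0,s1,s2,s3}, {s0,s1,s3}.
{s0,s1,s3} is among them.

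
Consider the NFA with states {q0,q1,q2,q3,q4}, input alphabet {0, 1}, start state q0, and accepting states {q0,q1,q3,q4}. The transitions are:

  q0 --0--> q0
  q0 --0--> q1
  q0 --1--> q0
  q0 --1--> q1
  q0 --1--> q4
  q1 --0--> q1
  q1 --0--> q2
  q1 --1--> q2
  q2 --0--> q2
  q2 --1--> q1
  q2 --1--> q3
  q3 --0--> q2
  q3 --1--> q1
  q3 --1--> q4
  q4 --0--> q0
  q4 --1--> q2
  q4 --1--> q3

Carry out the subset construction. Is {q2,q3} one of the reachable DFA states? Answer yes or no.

no

Start state of the DFA: {q0}.
{q0} --0--> {q0,q1}  [new]
{q0} --1--> {q0,q1,q4}  [new]
{q0,q1} --0--> {q0,q1,q2}  [new]
{q0,q1} --1--> {q0,q1,q2,q4}  [new]
{q0,q1,q4} --0--> {q0,q1,q2}  [seen]
{q0,q1,q4} --1--> {q0,q1,q2,q3,q4}  [new]
{q0,q1,q2} --0--> {q0,q1,q2}  [seen]
{q0,q1,q2} --1--> {q0,q1,q2,q3,q4}  [seen]
{q0,q1,q2,q4} --0--> {q0,q1,q2}  [seen]
{q0,q1,q2,q4} --1--> {q0,q1,q2,q3,q4}  [seen]
{q0,q1,q2,q3,q4} --0--> {q0,q1,q2}  [seen]
{q0,q1,q2,q3,q4} --1--> {q0,q1,q2,q3,q4}  [seen]
Reachable DFA states: {q0}, {q0,q1}, {q0,q1,q4}, {q0,q1,q2}, {q0,q1,q2,q4}, {q0,q1,q2,q3,q4}.
{q2,q3} is not among them.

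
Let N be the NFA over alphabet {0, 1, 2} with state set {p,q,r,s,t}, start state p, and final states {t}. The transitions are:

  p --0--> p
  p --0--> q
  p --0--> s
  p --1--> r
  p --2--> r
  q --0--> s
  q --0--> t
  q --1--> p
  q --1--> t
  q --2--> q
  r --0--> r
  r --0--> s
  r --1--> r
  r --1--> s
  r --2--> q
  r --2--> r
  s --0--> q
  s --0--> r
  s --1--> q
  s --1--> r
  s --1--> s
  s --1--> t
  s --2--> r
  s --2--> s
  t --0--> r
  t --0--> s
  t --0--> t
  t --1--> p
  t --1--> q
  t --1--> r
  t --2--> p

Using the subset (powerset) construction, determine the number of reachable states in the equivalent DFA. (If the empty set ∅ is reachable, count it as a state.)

Start state of the DFA: {p}.
{p} --0--> {p,q,s}  [new]
{p} --1--> {r}  [new]
{p} --2--> {r}  [seen]
{p,q,s} --0--> {p,q,r,s,t}  [new]
{p,q,s} --1--> {p,q,r,s,t}  [seen]
{p,q,s} --2--> {q,r,s}  [new]
{r} --0--> {r,s}  [new]
{r} --1--> {r,s}  [seen]
{r} --2--> {q,r}  [new]
{p,q,r,s,t} --0--> {p,q,r,s,t}  [seen]
{p,q,r,s,t} --1--> {p,q,r,s,t}  [seen]
{p,q,r,s,t} --2--> {p,q,r,s}  [new]
{q,r,s} --0--> {q,r,s,t}  [new]
{q,r,s} --1--> {p,q,r,s,t}  [seen]
{q,r,s} --2--> {q,r,s}  [seen]
{r,s} --0--> {q,r,s}  [seen]
{r,s} --1--> {q,r,s,t}  [seen]
{r,s} --2--> {q,r,s}  [seen]
{q,r} --0--> {r,s,t}  [new]
{q,r} --1--> {p,r,s,t}  [new]
{q,r} --2--> {q,r}  [seen]
{p,q,r,s} --0--> {p,q,r,s,t}  [seen]
{p,q,r,s} --1--> {p,q,r,s,t}  [seen]
{p,q,r,s} --2--> {q,r,s}  [seen]
{q,r,s,t} --0--> {q,r,s,t}  [seen]
{q,r,s,t} --1--> {p,q,r,s,t}  [seen]
{q,r,s,t} --2--> {p,q,r,s}  [seen]
{r,s,t} --0--> {q,r,s,t}  [seen]
{r,s,t} --1--> {p,q,r,s,t}  [seen]
{r,s,t} --2--> {p,q,r,s}  [seen]
{p,r,s,t} --0--> {p,q,r,s,t}  [seen]
{p,r,s,t} --1--> {p,q,r,s,t}  [seen]
{p,r,s,t} --2--> {p,q,r,s}  [seen]
Reachable DFA states: {p}, {p,q,s}, {r}, {p,q,r,s,t}, {q,r,s}, {r,s}, {q,r}, {p,q,r,s}, {q,r,s,t}, {r,s,t}, {p,r,s,t}.

11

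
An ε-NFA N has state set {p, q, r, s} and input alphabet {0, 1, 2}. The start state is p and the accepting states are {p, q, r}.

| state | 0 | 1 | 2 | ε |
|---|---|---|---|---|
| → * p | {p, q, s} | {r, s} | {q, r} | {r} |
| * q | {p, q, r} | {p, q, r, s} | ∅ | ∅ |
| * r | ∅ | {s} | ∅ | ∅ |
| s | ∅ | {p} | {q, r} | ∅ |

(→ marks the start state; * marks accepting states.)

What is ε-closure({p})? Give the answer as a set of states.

Begin with {p}.
p →ε {r}; add r.
ε-closure = {p, r}.

{p, r}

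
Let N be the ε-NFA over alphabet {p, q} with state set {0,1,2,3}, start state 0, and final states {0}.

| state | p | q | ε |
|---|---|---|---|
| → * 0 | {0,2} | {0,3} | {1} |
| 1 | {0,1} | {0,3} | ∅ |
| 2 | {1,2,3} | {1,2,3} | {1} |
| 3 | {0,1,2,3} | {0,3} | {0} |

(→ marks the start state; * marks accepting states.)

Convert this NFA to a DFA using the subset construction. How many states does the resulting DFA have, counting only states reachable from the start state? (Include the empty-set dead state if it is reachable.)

Start state of the DFA: {0,1} (ε-closure of the NFA start).
{0,1} --p--> {0,1,2}  [new]
{0,1} --q--> {0,1,3}  [new]
{0,1,2} --p--> {0,1,2,3}  [new]
{0,1,2} --q--> {0,1,2,3}  [seen]
{0,1,3} --p--> {0,1,2,3}  [seen]
{0,1,3} --q--> {0,1,3}  [seen]
{0,1,2,3} --p--> {0,1,2,3}  [seen]
{0,1,2,3} --q--> {0,1,2,3}  [seen]
Reachable DFA states: {0,1}, {0,1,2}, {0,1,3}, {0,1,2,3}.

4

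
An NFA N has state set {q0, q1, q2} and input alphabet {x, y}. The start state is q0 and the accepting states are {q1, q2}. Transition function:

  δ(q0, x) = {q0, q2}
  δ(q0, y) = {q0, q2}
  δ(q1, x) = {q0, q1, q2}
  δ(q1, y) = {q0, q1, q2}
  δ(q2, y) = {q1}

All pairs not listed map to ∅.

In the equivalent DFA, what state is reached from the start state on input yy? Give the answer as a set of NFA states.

{q0, q1, q2}

Start: {q0}.
δ(q0,y) = {q0, q2}.
Union: {q0, q2}.
After y: {q0, q2}.
δ(q0,y) = {q0, q2}; δ(q2,y) = {q1}.
Union: {q0, q1, q2}.
After y: {q0, q1, q2}.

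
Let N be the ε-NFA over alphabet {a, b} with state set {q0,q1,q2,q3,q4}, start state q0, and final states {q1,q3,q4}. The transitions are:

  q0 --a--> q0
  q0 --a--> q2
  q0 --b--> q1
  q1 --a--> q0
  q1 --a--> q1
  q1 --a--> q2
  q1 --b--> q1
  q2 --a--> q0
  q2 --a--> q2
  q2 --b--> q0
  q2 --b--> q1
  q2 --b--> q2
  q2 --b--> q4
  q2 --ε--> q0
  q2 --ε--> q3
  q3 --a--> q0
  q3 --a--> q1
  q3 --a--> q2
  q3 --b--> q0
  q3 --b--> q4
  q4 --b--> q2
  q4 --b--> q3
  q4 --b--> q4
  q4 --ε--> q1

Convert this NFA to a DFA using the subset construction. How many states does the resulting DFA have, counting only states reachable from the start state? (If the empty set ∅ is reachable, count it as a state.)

5

Start state of the DFA: {q0} (ε-closure of the NFA start).
{q0} --a--> {q0,q2,q3}  [new]
{q0} --b--> {q1}  [new]
{q0,q2,q3} --a--> {q0,q1,q2,q3}  [new]
{q0,q2,q3} --b--> {q0,q1,q2,q3,q4}  [new]
{q1} --a--> {q0,q1,q2,q3}  [seen]
{q1} --b--> {q1}  [seen]
{q0,q1,q2,q3} --a--> {q0,q1,q2,q3}  [seen]
{q0,q1,q2,q3} --b--> {q0,q1,q2,q3,q4}  [seen]
{q0,q1,q2,q3,q4} --a--> {q0,q1,q2,q3}  [seen]
{q0,q1,q2,q3,q4} --b--> {q0,q1,q2,q3,q4}  [seen]
Reachable DFA states: {q0}, {q0,q2,q3}, {q1}, {q0,q1,q2,q3}, {q0,q1,q2,q3,q4}.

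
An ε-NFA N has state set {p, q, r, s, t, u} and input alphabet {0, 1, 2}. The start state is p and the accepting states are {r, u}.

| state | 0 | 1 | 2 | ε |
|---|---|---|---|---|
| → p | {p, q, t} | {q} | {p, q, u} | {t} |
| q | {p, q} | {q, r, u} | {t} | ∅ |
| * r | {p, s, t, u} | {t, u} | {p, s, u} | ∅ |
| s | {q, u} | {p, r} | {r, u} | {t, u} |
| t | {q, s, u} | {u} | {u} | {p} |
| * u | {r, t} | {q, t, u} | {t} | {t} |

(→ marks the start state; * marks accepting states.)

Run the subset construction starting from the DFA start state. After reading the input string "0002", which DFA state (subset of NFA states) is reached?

{p, q, r, s, t, u}

Start: {p, t}.
δ(p,0) = {p, q, t}; δ(t,0) = {q, s, u}.
Union: {p, q, s, t, u}.
After 0: {p, q, s, t, u}.
δ(p,0) = {p, q, t}; δ(q,0) = {p, q}; δ(s,0) = {q, u}; δ(t,0) = {q, s, u}; δ(u,0) = {r, t}.
Union: {p, q, r, s, t, u}.
After 0: {p, q, r, s, t, u}.
δ(p,0) = {p, q, t}; δ(q,0) = {p, q}; δ(r,0) = {p, s, t, u}; δ(s,0) = {q, u}; δ(t,0) = {q, s, u}; δ(u,0) = {r, t}.
Union: {p, q, r, s, t, u}.
After 0: {p, q, r, s, t, u}.
δ(p,2) = {p, q, u}; δ(q,2) = {t}; δ(r,2) = {p, s, u}; δ(s,2) = {r, u}; δ(t,2) = {u}; δ(u,2) = {t}.
Union: {p, q, r, s, t, u}.
After 2: {p, q, r, s, t, u}.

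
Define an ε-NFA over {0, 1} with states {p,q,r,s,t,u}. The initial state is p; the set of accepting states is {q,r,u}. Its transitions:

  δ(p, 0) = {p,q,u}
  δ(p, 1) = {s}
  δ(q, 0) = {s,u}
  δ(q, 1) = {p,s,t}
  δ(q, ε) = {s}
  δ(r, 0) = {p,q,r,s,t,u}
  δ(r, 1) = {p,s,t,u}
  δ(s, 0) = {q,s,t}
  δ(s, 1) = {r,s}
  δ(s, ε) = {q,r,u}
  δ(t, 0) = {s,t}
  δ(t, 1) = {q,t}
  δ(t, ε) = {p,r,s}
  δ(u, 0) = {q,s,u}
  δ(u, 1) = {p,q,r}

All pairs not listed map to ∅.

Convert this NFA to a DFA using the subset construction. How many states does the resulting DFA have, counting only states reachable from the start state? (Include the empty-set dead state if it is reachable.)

Start state of the DFA: {p} (ε-closure of the NFA start).
{p} --0--> {p,q,r,s,u}  [new]
{p} --1--> {q,r,s,u}  [new]
{p,q,r,s,u} --0--> {p,q,r,s,t,u}  [new]
{p,q,r,s,u} --1--> {p,q,r,s,t,u}  [seen]
{q,r,s,u} --0--> {p,q,r,s,t,u}  [seen]
{q,r,s,u} --1--> {p,q,r,s,t,u}  [seen]
{p,q,r,s,t,u} --0--> {p,q,r,s,t,u}  [seen]
{p,q,r,s,t,u} --1--> {p,q,r,s,t,u}  [seen]
Reachable DFA states: {p}, {p,q,r,s,u}, {q,r,s,u}, {p,q,r,s,t,u}.

4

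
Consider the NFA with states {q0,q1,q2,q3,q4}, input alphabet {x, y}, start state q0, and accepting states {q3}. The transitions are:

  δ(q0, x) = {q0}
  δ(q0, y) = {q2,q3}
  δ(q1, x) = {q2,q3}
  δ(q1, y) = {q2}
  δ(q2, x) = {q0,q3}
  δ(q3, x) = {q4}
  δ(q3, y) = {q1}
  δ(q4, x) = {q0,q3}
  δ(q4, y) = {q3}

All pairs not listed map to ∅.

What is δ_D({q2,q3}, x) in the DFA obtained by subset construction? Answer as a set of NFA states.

δ(q2,x) = {q0,q3}; δ(q3,x) = {q4}.
Union: {q0,q3,q4}.

{q0,q3,q4}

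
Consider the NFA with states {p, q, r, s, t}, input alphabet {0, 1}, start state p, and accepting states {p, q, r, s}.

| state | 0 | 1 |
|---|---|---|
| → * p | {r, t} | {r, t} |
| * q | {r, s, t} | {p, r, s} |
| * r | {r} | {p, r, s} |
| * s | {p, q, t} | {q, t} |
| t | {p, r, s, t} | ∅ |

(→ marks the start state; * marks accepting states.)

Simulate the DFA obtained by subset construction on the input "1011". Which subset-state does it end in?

Start: {p}.
δ(p,1) = {r, t}.
Union: {r, t}.
After 1: {r, t}.
δ(r,0) = {r}; δ(t,0) = {p, r, s, t}.
Union: {p, r, s, t}.
After 0: {p, r, s, t}.
δ(p,1) = {r, t}; δ(r,1) = {p, r, s}; δ(s,1) = {q, t}; δ(t,1) = ∅.
Union: {p, q, r, s, t}.
After 1: {p, q, r, s, t}.
δ(p,1) = {r, t}; δ(q,1) = {p, r, s}; δ(r,1) = {p, r, s}; δ(s,1) = {q, t}; δ(t,1) = ∅.
Union: {p, q, r, s, t}.
After 1: {p, q, r, s, t}.

{p, q, r, s, t}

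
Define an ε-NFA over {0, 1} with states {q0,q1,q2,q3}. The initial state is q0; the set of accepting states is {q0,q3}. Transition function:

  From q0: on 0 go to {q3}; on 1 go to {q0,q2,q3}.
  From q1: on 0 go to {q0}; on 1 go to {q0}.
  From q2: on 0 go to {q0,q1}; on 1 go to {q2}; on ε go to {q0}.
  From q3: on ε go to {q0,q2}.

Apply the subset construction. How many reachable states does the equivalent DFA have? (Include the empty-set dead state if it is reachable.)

Start state of the DFA: {q0} (ε-closure of the NFA start).
{q0} --0--> {q0,q2,q3}  [new]
{q0} --1--> {q0,q2,q3}  [seen]
{q0,q2,q3} --0--> {q0,q1,q2,q3}  [new]
{q0,q2,q3} --1--> {q0,q2,q3}  [seen]
{q0,q1,q2,q3} --0--> {q0,q1,q2,q3}  [seen]
{q0,q1,q2,q3} --1--> {q0,q2,q3}  [seen]
Reachable DFA states: {q0}, {q0,q2,q3}, {q0,q1,q2,q3}.

3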